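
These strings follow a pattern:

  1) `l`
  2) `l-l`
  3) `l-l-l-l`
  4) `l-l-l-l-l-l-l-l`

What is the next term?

Each string is two copies of the previous one joined by '-'.
Doubling l-l-l-l-l-l-l-l with '-' between the halves:

l-l-l-l-l-l-l-l-l-l-l-l-l-l-l-l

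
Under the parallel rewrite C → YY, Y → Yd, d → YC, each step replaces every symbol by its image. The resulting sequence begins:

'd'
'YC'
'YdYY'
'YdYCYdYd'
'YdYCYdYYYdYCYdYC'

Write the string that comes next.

YdYCYdYYYdYCYdYdYdYCYdYYYdYCYdYY

Applying the rule to each of the 16 symbols of YdYCYdYYYdYCYdYC gives the pieces Yd YC Yd YY Yd YC Yd Yd Yd YC Yd YY Yd YC Yd YY, which concatenate to the answer.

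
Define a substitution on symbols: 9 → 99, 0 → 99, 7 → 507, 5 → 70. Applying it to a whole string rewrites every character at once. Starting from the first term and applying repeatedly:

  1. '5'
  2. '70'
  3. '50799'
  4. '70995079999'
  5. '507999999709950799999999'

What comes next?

Replace each of the 24 characters of 507999999709950799999999 in place — 70 99 507 99 99 99 99 99 99 507 99 99 99 70 99 507 99 99 99 99 99 99 99 99 — and concatenate.

709950799999999999950799999970995079999999999999999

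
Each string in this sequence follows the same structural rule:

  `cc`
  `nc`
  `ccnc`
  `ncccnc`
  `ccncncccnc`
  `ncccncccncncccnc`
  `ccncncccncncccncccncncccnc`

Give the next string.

ncccncccncncccncccncncccncncccncccncncccnc

This is a Fibonacci-style word recurrence s(k) = s(k−2)·s(k−1): e.g. cc·nc = ccnc.
The next term joins ncccncccncncccnc and ccncncccncncccncccncncccnc.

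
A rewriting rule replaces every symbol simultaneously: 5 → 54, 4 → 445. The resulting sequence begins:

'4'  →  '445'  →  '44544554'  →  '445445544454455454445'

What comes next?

Rewriting the 21 symbols of 445445544454455454445 one by one yields 445 445 54 445 445 54 54 445 445 445 54 445 445 54 54 445 54 445 445 445 54; concatenated:

4454455444544554544454454455444544554544455444544544554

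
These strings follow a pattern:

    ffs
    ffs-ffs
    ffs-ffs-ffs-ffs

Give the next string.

s(k+1) = s(k)·-·s(k) — each term doubles the last with '-' between the halves.
Doubling ffs-ffs-ffs-ffs with '-' between the halves:

ffs-ffs-ffs-ffs-ffs-ffs-ffs-ffs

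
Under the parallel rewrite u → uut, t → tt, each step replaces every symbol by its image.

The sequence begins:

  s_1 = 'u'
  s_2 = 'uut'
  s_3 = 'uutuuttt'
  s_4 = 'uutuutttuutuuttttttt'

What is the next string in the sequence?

uutuutttuutuutttttttuutuutttuutuuttttttttttttttt

φ(uutuutttuutuuttttttt) expands symbol-by-symbol to uut uut tt uut uut tt tt tt uut uut tt uut uut tt tt tt tt tt tt tt; joining the 20 pieces gives the next term.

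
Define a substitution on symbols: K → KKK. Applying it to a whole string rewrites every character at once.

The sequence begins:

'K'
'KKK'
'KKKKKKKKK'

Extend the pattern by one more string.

Expanding KKKKKKKKK: K→KKK, K→KKK, K→KKK, K→KKK, K→KKK, K→KKK, K→KKK, K→KKK, K→KKK. Concatenated: KKK KKK KKK KKK KKK KKK KKK KKK KKK.

KKKKKKKKKKKKKKKKKKKKKKKKKKK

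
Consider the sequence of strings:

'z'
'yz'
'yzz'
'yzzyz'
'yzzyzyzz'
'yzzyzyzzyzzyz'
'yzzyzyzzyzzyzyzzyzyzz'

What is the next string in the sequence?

From term 3 onward, concatenate the last term with the second-to-last: yz·z = yzz, yzz·yz = yzzyz, …
So term 8 is yzzyzyzzyzzyzyzzyzyzz·yzzyzyzzyzzyz.

yzzyzyzzyzzyzyzzyzyzzyzzyzyzzyzzyz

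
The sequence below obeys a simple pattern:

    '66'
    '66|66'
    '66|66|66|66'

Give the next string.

66|66|66|66|66|66|66|66

Each string is two copies of the previous one joined by '|'.
So the next term is two copies of 66|66|66|66 with '|' between the halves.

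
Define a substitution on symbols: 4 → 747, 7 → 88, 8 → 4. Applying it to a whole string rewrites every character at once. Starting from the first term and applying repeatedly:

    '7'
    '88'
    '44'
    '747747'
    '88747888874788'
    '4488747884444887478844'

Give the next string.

Rewriting the 22 symbols of 4488747884444887478844 one by one yields 747 747 4 4 88 747 88 4 4 747 747 747 747 4 4 88 747 88 4 4 747 747; concatenated:

7477474488747884474774774774744887478844747747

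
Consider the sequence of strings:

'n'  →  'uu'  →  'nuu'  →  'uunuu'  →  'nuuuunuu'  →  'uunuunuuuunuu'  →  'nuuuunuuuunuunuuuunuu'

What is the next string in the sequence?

uunuunuuuunuunuuuunuuuunuunuuuunuu

From term 3 onward, concatenate the second-to-last term with the last: n·uu = nuu, uu·nuu = uunuu, …
The next term joins uunuunuuuunuu and nuuuunuuuunuunuuuunuu.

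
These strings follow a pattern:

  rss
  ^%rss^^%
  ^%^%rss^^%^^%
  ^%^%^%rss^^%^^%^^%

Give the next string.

s(k+1) = ^%·s(k)·^^%, so each term gains ^% as a prefix and ^^% as a suffix.
Applying this once more to ^%^%^%rss^^%^^%^^%:

^%^%^%^%rss^^%^^%^^%^^%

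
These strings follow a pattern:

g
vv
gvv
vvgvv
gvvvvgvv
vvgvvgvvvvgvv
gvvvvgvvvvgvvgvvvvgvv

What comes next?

This is a Fibonacci-style word recurrence s(k) = s(k−2)·s(k−1): e.g. g·vv = gvv.
The next term joins vvgvvgvvvvgvv and gvvvvgvvvvgvvgvvvvgvv.

vvgvvgvvvvgvvgvvvvgvvvvgvvgvvvvgvv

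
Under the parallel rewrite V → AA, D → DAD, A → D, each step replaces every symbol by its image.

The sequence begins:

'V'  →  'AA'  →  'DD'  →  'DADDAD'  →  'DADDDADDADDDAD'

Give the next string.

Rewriting the 14 symbols of DADDDADDADDDAD one by one yields DAD D DAD DAD DAD D DAD DAD D DAD DAD DAD D DAD; concatenated:

DADDDADDADDADDDADDADDDADDADDADDDAD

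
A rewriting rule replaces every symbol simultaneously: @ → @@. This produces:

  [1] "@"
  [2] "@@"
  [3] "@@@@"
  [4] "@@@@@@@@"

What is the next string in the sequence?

@@@@@@@@@@@@@@@@

Expanding @@@@@@@@: @→@@, @→@@, @→@@, @→@@, @→@@, @→@@, @→@@, @→@@. Concatenated: @@ @@ @@ @@ @@ @@ @@ @@.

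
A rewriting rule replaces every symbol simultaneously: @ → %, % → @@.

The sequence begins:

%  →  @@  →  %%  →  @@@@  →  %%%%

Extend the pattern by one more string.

@@@@@@@@

Expanding %%%%: %→@@, %→@@, %→@@, %→@@. Concatenated: @@ @@ @@ @@.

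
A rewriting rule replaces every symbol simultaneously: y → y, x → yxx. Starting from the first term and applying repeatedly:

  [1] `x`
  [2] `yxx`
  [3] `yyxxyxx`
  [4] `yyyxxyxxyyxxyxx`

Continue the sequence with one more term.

Rewriting the 15 symbols of yyyxxyxxyyxxyxx one by one yields y y y yxx yxx y yxx yxx y y yxx yxx y yxx yxx; concatenated:

yyyyxxyxxyyxxyxxyyyxxyxxyyxxyxx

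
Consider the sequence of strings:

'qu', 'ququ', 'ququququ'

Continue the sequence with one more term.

Each string is two copies of the previous one concatenated.
So the next term is two copies of ququququ.

ququququququququ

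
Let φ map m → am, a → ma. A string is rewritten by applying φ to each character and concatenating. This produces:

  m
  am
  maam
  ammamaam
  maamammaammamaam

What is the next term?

ammamaammaamammamaamammaammamaam

Applying the rule to each of the 16 symbols of maamammaammamaam gives the pieces am ma ma am ma am am ma ma am am ma am ma ma am, which concatenate to the answer.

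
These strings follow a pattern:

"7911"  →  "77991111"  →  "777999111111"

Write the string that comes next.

7777999911111111

Term n consists of n 7's, followed by n 9's, followed by 2n 1's (n = 1, 2, …).
For the next term, n = 4, so the run lengths are 4, 4, 8.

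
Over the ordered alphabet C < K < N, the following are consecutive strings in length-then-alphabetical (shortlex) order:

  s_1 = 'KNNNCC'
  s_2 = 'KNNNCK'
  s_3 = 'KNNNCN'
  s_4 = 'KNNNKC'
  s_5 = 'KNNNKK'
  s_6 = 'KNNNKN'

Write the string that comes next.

The successor of KNNNKN increments the rightmost position that isn't already N and resets every position after it to C.

KNNNNC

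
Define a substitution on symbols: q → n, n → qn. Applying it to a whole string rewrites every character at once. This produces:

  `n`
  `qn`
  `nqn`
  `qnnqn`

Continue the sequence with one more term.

Rewriting each symbol of qnnqn: q→n, n→qn, n→qn, q→n, n→qn, which concatenates to n qn qn n qn.

nqnqnnqn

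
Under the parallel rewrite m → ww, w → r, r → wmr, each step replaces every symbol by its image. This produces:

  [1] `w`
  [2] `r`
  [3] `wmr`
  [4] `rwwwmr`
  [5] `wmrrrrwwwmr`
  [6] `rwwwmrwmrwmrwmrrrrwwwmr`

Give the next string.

φ(rwwwmrwmrwmrwmrrrrwwwmr) expands symbol-by-symbol to wmr r r r ww wmr r ww wmr r ww wmr r ww wmr wmr wmr wmr r r r ww wmr; joining the 23 pieces gives the next term.

wmrrrrwwwmrrwwwmrrwwwmrrwwwmrwmrwmrwmrrrrwwwmr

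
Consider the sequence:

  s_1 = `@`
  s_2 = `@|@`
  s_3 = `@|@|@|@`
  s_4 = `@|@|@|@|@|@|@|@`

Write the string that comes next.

Every step duplicates the string with '|' between the halves.
One more doubling of @|@|@|@|@|@|@|@ gives the answer.

@|@|@|@|@|@|@|@|@|@|@|@|@|@|@|@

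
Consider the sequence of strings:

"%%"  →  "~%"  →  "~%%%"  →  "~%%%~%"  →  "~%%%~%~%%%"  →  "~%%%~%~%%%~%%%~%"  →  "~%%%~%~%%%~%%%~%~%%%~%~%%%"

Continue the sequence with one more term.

~%%%~%~%%%~%%%~%~%%%~%~%%%~%%%~%~%%%~%%%~%

From term 3 onward, concatenate the last term with the second-to-last: ~%·%% = ~%%%, ~%%%·~% = ~%%%~%, …
Continuing: ~%%%~%~%%%~%%%~%~%%%~%~%%% · ~%%%~%~%%%~%%%~% gives term 8.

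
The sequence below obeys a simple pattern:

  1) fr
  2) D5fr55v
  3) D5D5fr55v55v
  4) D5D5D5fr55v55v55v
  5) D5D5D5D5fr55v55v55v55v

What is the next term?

D5D5D5D5D5fr55v55v55v55v55v

s(k+1) = D5·s(k)·55v, so each term gains D5 as a prefix and 55v as a suffix.
One more step from D5D5D5D5fr55v55v55v55v gives the answer.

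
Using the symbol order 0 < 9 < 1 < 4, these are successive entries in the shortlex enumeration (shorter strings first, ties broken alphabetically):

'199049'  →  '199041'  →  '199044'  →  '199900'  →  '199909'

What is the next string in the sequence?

199901

Treat 199909 as a base-4 numeral over the given alphabet and add one, carrying through any trailing 4's.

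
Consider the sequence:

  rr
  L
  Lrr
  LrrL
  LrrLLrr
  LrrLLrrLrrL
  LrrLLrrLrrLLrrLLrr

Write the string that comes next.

LrrLLrrLrrLLrrLLrrLrrLLrrLrrL

This is a Fibonacci-style word recurrence s(k) = s(k−1)·s(k−2): e.g. L·rr = Lrr.
So term 8 is LrrLLrrLrrLLrrLLrr·LrrLLrrLrrL.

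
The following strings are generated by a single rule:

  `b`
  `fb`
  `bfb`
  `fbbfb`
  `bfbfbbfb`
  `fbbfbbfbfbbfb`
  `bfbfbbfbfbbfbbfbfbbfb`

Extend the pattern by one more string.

fbbfbbfbfbbfbbfbfbbfbfbbfbbfbfbbfb

From term 3 onward, concatenate the second-to-last term with the last: b·fb = bfb, fb·bfb = fbbfb, …
So term 8 is fbbfbbfbfbbfb·bfbfbbfbfbbfbbfbfbbfb.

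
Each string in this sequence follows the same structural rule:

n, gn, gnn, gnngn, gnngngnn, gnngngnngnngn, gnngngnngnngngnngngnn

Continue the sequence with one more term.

gnngngnngnngngnngngnngnngngnngnngn

This is a Fibonacci-style word recurrence s(k) = s(k−1)·s(k−2): e.g. gn·n = gnn.
The next term joins gnngngnngnngngnngngnn and gnngngnngnngn.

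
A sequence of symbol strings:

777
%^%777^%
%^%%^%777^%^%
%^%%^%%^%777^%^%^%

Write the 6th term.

s(k+1) = %^%·s(k)·^%, so each term gains %^% as a prefix and ^% as a suffix.
From %^%%^%%^%777^%^%^%, 2 further steps: %^%%^%%^%777^%^%^% → %^%%^%%^%%^%777^%^%^%^% → (answer).

%^%%^%%^%%^%%^%777^%^%^%^%^%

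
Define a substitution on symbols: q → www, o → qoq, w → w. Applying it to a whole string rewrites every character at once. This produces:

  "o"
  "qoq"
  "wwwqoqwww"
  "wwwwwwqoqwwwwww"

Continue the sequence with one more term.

Applying the rule to each of the 15 symbols of wwwwwwqoqwwwwww gives the pieces w w w w w w www qoq www w w w w w w, which concatenate to the answer.

wwwwwwwwwqoqwwwwwwwww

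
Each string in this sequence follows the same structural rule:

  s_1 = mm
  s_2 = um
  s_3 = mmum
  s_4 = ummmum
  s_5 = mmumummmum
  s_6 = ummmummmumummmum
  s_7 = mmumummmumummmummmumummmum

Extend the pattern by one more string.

ummmummmumummmummmumummmumummmummmumummmum

Each term (from the third on) is the two preceding terms concatenated in order: term 3 = mm·um = mmum.
So term 8 is ummmummmumummmum·mmumummmumummmummmumummmum.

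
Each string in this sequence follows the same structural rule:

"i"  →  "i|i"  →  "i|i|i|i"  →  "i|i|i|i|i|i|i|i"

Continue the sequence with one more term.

i|i|i|i|i|i|i|i|i|i|i|i|i|i|i|i

Each string is two copies of the previous one joined by '|'.
One more doubling of i|i|i|i|i|i|i|i gives the answer.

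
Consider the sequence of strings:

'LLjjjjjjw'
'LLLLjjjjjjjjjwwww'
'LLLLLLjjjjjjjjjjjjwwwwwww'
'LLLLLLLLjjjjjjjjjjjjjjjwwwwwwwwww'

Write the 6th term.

LLLLLLLLLLLLjjjjjjjjjjjjjjjjjjjjjwwwwwwwwwwwwwwww

Term n consists of 2n L's, followed by 3n+3 j's, followed by 3n-2 w's (n = 1, 2, …).
For term 6, n = 6, so the run lengths are 12, 21, 16.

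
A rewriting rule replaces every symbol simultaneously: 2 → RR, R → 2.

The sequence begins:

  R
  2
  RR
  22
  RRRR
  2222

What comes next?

RRRRRRRR

Rewriting each symbol of 2222: 2→RR, 2→RR, 2→RR, 2→RR, which concatenates to RR RR RR RR.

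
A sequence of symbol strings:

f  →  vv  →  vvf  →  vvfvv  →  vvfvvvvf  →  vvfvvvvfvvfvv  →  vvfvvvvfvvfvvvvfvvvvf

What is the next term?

vvfvvvvfvvfvvvvfvvvvfvvfvvvvfvvfvv

This is a Fibonacci-style word recurrence s(k) = s(k−1)·s(k−2): e.g. vv·f = vvf.
The next term joins vvfvvvvfvvfvvvvfvvvvf and vvfvvvvfvvfvv.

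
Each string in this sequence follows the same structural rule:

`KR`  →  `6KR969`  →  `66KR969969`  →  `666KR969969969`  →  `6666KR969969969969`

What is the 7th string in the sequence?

Every step adds 6 to the front and 969 to the end of the previous string.
From 6666KR969969969969, 2 further steps: 6666KR969969969969 → 66666KR969969969969969 → (answer).

666666KR969969969969969969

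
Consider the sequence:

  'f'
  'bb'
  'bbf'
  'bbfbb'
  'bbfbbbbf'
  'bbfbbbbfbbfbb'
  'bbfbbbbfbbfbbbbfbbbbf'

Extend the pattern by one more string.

From term 3 onward, concatenate the last term with the second-to-last: bb·f = bbf, bbf·bb = bbfbb, …
The next term joins bbfbbbbfbbfbbbbfbbbbf and bbfbbbbfbbfbb.

bbfbbbbfbbfbbbbfbbbbfbbfbbbbfbbfbb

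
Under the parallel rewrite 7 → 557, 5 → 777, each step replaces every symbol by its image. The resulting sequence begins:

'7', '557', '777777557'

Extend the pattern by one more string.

557557557557557557777777557

Expanding 777777557: 7→557, 7→557, 7→557, 7→557, 7→557, 7→557, 5→777, 5→777, 7→557. Concatenated: 557 557 557 557 557 557 777 777 557.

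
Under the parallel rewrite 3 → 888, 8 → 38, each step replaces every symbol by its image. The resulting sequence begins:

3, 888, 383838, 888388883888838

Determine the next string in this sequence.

Replace each of the 15 characters of 888388883888838 in place — 38 38 38 888 38 38 38 38 888 38 38 38 38 888 38 — and concatenate.

383838888383838388883838383888838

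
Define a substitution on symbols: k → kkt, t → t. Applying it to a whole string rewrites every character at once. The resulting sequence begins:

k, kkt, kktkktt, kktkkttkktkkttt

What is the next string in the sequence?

kktkkttkktkktttkktkkttkktkktttt

Applying the rule to each of the 15 symbols of kktkkttkktkkttt gives the pieces kkt kkt t kkt kkt t t kkt kkt t kkt kkt t t t, which concatenate to the answer.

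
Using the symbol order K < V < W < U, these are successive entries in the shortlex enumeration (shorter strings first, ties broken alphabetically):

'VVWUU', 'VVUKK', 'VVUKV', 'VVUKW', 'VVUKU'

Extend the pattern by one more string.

Treat VVUKU as a base-4 numeral over the given alphabet and add one, carrying through any trailing U's.

VVUVK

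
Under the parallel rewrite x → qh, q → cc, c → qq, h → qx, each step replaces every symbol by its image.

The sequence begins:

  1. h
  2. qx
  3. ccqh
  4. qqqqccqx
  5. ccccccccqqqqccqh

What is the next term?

qqqqqqqqqqqqqqqqccccccccqqqqccqx

Replace each of the 16 characters of ccccccccqqqqccqh in place — qq qq qq qq qq qq qq qq cc cc cc cc qq qq cc qx — and concatenate.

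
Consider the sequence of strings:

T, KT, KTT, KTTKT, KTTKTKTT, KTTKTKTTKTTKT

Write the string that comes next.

KTTKTKTTKTTKTKTTKTKTT

This is a Fibonacci-style word recurrence s(k) = s(k−1)·s(k−2): e.g. KT·T = KTT.
Continuing: KTTKTKTTKTTKT · KTTKTKTT gives term 7.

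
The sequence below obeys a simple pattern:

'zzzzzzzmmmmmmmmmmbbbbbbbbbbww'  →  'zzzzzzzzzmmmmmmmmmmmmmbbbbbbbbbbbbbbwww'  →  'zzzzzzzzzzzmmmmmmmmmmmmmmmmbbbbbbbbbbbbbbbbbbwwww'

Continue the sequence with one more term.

Each string has the form z^{2n+1} m^{3n+1} b^{4n-2} w^{n-1}, where the shown terms are n = 3, 4, 5.
Setting n = 6 gives 13, 19, 22, 5 characters in each block.

zzzzzzzzzzzzzmmmmmmmmmmmmmmmmmmmbbbbbbbbbbbbbbbbbbbbbbwwwww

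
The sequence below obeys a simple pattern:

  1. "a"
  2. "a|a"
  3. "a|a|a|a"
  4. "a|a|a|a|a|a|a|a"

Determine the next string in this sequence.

a|a|a|a|a|a|a|a|a|a|a|a|a|a|a|a

Each string is two copies of the previous one joined by '|'.
One more doubling of a|a|a|a|a|a|a|a gives the answer.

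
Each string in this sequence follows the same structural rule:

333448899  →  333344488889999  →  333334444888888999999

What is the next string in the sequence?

Term n consists of n+2 3's, followed by n+1 4's, followed by 2n 8's, followed by 2n 9's (n = 1, 2, …).
Setting n = 4 gives 6, 5, 8, 8 characters in each block.

333333444448888888899999999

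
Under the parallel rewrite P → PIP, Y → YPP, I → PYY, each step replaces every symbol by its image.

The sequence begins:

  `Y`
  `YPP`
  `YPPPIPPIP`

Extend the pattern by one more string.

Apply φ to YPPPIPPIP symbol by symbol: Y→YPP, P→PIP, P→PIP, P→PIP, I→PYY, P→PIP, P→PIP, I→PYY, P→PIP; joined: YPP PIP PIP PIP PYY PIP PIP PYY PIP.

YPPPIPPIPPIPPYYPIPPIPPYYPIP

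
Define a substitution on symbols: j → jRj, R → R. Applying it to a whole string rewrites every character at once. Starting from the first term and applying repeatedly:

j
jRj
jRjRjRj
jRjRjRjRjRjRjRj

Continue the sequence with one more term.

Rewriting the 15 symbols of jRjRjRjRjRjRjRj one by one yields jRj R jRj R jRj R jRj R jRj R jRj R jRj R jRj; concatenated:

jRjRjRjRjRjRjRjRjRjRjRjRjRjRjRj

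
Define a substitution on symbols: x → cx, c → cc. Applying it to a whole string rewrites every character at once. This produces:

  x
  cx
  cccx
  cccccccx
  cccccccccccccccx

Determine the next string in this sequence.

φ(cccccccccccccccx) expands symbol-by-symbol to cc cc cc cc cc cc cc cc cc cc cc cc cc cc cc cx; joining the 16 pieces gives the next term.

cccccccccccccccccccccccccccccccx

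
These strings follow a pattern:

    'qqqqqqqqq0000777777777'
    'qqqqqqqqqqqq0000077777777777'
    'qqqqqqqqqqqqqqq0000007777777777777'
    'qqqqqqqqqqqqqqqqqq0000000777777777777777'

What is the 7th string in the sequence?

Each string has the form q^{3n} 0^{n+1} 7^{2n+3}, where the shown terms are n = 3, 4, 5, 6.
At n = 9 the blocks have lengths 27, 10, 21.

qqqqqqqqqqqqqqqqqqqqqqqqqqq0000000000777777777777777777777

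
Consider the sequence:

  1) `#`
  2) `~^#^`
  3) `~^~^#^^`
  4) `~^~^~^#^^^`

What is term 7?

s(k+1) = ~^·s(k)·^, so each term gains ~^ as a prefix and ^ as a suffix.
From ~^~^~^#^^^, 3 further steps: ~^~^~^#^^^ → ~^~^~^~^#^^^^ → ~^~^~^~^~^#^^^^^ → (answer).

~^~^~^~^~^~^#^^^^^^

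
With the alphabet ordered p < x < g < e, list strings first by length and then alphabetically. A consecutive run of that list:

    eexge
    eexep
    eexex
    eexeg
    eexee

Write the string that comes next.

eegpp

Treat eexee as a base-4 numeral over the given alphabet and add one, carrying through any trailing e's.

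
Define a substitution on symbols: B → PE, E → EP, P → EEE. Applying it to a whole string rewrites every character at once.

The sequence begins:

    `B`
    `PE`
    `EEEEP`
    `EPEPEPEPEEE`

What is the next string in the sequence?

EPEEEEPEEEEPEEEEPEEEEPEPEP

Apply φ to EPEPEPEPEEE symbol by symbol: E→EP, P→EEE, E→EP, P→EEE, E→EP, P→EEE, E→EP, P→EEE, E→EP, E→EP, E→EP; joined: EP EEE EP EEE EP EEE EP EEE EP EP EP.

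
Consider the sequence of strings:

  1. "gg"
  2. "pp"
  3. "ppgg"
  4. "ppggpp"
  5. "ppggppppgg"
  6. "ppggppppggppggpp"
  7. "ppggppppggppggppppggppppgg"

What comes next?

Each term (from the third on) is the previous term followed by the one before it: term 3 = pp·gg = ppgg.
So term 8 is ppggppppggppggppppggppppgg·ppggppppggppggpp.

ppggppppggppggppppggppppggppggppppggppggpp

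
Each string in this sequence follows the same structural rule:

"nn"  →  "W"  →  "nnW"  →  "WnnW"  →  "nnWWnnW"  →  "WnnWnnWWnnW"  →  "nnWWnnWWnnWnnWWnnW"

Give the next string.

This is a Fibonacci-style word recurrence s(k) = s(k−2)·s(k−1): e.g. nn·W = nnW.
So term 8 is WnnWnnWWnnW·nnWWnnWWnnWnnWWnnW.

WnnWnnWWnnWnnWWnnWWnnWnnWWnnW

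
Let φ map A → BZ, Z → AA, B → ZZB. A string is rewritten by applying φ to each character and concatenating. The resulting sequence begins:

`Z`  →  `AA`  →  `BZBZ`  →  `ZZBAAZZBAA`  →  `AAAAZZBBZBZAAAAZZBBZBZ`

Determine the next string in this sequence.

BZBZBZBZAAAAZZBZZBAAZZBAABZBZBZBZAAAAZZBZZBAAZZBAA

Replace each of the 22 characters of AAAAZZBBZBZAAAAZZBBZBZ in place — BZ BZ BZ BZ AA AA ZZB ZZB AA ZZB AA BZ BZ BZ BZ AA AA ZZB ZZB AA ZZB AA — and concatenate.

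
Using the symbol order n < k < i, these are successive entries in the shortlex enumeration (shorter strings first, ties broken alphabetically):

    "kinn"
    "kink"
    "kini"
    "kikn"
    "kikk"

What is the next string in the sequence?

Find the rightmost character of kikk below i, bump it to the next letter, and reset everything to its right to n.

kiki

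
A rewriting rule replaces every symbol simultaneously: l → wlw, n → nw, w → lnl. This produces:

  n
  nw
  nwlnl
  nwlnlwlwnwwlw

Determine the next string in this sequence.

nwlnlwlwnwwlwlnlwlwlnlnwlnllnlwlwlnl

Replace each of the 13 characters of nwlnlwlwnwwlw in place — nw lnl wlw nw wlw lnl wlw lnl nw lnl lnl wlw lnl — and concatenate.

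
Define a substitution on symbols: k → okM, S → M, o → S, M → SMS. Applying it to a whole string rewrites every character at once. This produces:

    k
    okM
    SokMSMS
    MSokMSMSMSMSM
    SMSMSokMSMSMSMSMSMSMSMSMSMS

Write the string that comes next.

Rewriting the 27 symbols of SMSMSokMSMSMSMSMSMSMSMSMSMS one by one yields M SMS M SMS M S okM SMS M SMS M SMS M SMS M SMS M SMS M SMS M SMS M SMS M SMS M; concatenated:

MSMSMSMSMSokMSMSMSMSMSMSMSMSMSMSMSMSMSMSMSMSMSMSMSMSM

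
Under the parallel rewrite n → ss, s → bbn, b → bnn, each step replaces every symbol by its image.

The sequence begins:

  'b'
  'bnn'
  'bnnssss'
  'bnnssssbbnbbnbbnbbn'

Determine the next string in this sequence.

Replace each of the 19 characters of bnnssssbbnbbnbbnbbn in place — bnn ss ss bbn bbn bbn bbn bnn bnn ss bnn bnn ss bnn bnn ss bnn bnn ss — and concatenate.

bnnssssbbnbbnbbnbbnbnnbnnssbnnbnnssbnnbnnssbnnbnnss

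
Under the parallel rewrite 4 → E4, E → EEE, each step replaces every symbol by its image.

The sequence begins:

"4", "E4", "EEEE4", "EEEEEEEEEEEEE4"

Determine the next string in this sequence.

EEEEEEEEEEEEEEEEEEEEEEEEEEEEEEEEEEEEEEEE4

Applying the rule to each of the 14 symbols of EEEEEEEEEEEEE4 gives the pieces EEE EEE EEE EEE EEE EEE EEE EEE EEE EEE EEE EEE EEE E4, which concatenate to the answer.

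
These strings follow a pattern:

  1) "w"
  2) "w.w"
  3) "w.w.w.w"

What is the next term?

Every step duplicates the string with '.' between the halves.
So the next term is two copies of w.w.w.w with '.' between the halves.

w.w.w.w.w.w.w.w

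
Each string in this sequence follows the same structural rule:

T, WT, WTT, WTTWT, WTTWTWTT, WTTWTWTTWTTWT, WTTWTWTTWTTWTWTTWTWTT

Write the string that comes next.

Each term (from the third on) is the previous term followed by the one before it: term 3 = WT·T = WTT.
Continuing: WTTWTWTTWTTWTWTTWTWTT · WTTWTWTTWTTWT gives term 8.

WTTWTWTTWTTWTWTTWTWTTWTTWTWTTWTTWT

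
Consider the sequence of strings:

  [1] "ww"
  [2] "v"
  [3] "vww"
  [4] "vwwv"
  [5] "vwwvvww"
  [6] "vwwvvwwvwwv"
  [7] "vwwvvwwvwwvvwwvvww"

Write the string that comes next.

Each term (from the third on) is the previous term followed by the one before it: term 3 = v·ww = vww.
So term 8 is vwwvvwwvwwvvwwvvww·vwwvvwwvwwv.

vwwvvwwvwwvvwwvvwwvwwvvwwvwwv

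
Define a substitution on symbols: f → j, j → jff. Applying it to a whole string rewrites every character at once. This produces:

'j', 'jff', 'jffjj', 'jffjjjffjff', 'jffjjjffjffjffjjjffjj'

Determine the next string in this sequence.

jffjjjffjffjffjjjffjjjffjjjffjffjffjjjffjff

φ(jffjjjffjffjffjjjffjj) expands symbol-by-symbol to jff j j jff jff jff j j jff j j jff j j jff jff jff j j jff jff; joining the 21 pieces gives the next term.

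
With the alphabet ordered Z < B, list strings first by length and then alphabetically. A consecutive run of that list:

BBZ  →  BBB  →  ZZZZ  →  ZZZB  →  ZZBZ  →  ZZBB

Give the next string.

ZBZZ

The successor of ZZBB increments the rightmost position that isn't already B and resets every position after it to Z.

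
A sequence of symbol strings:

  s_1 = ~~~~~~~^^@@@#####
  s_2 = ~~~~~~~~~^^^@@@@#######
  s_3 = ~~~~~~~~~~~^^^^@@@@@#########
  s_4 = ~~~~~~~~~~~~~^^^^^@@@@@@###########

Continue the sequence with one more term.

~~~~~~~~~~~~~~~^^^^^^@@@@@@@#############

Term n consists of 2n+1 ~'s, followed by n-1 ^'s, followed by n @'s, followed by 2n-1 #'s, where the shown terms are n = 3, 4, 5, 6.
Setting n = 7 gives 15, 6, 7, 13 characters in each block.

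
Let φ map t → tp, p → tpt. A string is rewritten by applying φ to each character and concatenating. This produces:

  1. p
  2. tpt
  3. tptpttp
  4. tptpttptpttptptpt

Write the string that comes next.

tptpttptpttptptpttptpttptptpttptpttptpttp

Replace each of the 17 characters of tptpttptpttptptpt in place — tp tpt tp tpt tp tp tpt tp tpt tp tp tpt tp tpt tp tpt tp — and concatenate.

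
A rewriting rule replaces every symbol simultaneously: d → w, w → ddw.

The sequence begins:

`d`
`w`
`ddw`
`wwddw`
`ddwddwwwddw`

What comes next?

wwddwwwddwddwddwwwddw

Expanding ddwddwwwddw: d→w, d→w, w→ddw, d→w, d→w, w→ddw, w→ddw, w→ddw, d→w, d→w, w→ddw. Concatenated: w w ddw w w ddw ddw ddw w w ddw.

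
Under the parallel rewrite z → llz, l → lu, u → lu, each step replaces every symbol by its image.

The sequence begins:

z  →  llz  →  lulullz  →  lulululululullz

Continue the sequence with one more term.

Rewriting the 15 symbols of lulululululullz one by one yields lu lu lu lu lu lu lu lu lu lu lu lu lu lu llz; concatenated:

lulululululululululululululullz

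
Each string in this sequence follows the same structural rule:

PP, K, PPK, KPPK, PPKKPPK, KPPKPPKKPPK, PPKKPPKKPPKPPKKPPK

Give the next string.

KPPKPPKKPPKPPKKPPKKPPKPPKKPPK

This is a Fibonacci-style word recurrence s(k) = s(k−2)·s(k−1): e.g. PP·K = PPK.
So term 8 is KPPKPPKKPPK·PPKKPPKKPPKPPKKPPK.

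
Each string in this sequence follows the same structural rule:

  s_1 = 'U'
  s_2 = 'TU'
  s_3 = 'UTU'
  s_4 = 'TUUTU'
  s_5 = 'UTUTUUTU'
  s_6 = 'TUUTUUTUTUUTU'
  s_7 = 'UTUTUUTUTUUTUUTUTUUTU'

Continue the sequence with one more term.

From term 3 onward, concatenate the second-to-last term with the last: U·TU = UTU, TU·UTU = TUUTU, …
The next term joins TUUTUUTUTUUTU and UTUTUUTUTUUTUUTUTUUTU.

TUUTUUTUTUUTUUTUTUUTUTUUTUUTUTUUTU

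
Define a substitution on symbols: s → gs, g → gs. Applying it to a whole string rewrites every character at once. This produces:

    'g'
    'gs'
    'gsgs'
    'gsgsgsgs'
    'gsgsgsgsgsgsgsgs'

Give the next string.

gsgsgsgsgsgsgsgsgsgsgsgsgsgsgsgs

Replace each of the 16 characters of gsgsgsgsgsgsgsgs in place — gs gs gs gs gs gs gs gs gs gs gs gs gs gs gs gs — and concatenate.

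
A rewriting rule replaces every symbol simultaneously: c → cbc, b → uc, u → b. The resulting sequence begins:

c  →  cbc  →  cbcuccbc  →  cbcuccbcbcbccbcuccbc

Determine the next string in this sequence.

Rewriting the 20 symbols of cbcuccbcbcbccbcuccbc one by one yields cbc uc cbc b cbc cbc uc cbc uc cbc uc cbc cbc uc cbc b cbc cbc uc cbc; concatenated:

cbcuccbcbcbccbcuccbcuccbcuccbccbcuccbcbcbccbcuccbc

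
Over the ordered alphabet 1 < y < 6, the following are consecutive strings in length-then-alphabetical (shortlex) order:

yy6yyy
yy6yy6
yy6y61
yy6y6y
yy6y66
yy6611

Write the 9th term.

yy66y1

Continuing the enumeration 3 steps past yy6611: yy6611 → yy661y → yy6616 → (answer).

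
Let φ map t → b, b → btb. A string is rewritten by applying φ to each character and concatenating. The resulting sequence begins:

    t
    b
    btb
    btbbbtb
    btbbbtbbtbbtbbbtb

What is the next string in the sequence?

Rewriting the 17 symbols of btbbbtbbtbbtbbbtb one by one yields btb b btb btb btb b btb btb b btb btb b btb btb btb b btb; concatenated:

btbbbtbbtbbtbbbtbbtbbbtbbtbbbtbbtbbtbbbtb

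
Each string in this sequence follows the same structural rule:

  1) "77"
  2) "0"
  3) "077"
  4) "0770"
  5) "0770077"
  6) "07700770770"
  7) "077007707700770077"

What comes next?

Each term (from the third on) is the previous term followed by the one before it: term 3 = 0·77 = 077.
So term 8 is 077007707700770077·07700770770.

07700770770077007707700770770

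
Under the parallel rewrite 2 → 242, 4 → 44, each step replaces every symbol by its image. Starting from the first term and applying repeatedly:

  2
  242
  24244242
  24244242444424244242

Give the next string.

Rewriting the 20 symbols of 24244242444424244242 one by one yields 242 44 242 44 44 242 44 242 44 44 44 44 242 44 242 44 44 242 44 242; concatenated:

242442424444242442424444444424244242444424244242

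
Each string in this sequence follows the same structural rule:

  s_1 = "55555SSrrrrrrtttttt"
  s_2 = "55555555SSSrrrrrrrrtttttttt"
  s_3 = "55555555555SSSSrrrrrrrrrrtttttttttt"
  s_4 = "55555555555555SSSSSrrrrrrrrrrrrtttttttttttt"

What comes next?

55555555555555555SSSSSSrrrrrrrrrrrrrrtttttttttttttt

Each string has the form 5^{3n-1} S^{n} r^{2n+2} t^{2n+2}, where the shown terms are n = 2, 3, 4, 5.
At n = 6 the blocks have lengths 17, 6, 14, 14.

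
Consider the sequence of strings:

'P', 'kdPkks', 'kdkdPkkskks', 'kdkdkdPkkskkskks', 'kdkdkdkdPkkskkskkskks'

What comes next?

Every step adds kd to the front and kks to the end of the previous string.
One more step from kdkdkdkdPkkskkskkskks gives the answer.

kdkdkdkdkdPkkskkskkskkskks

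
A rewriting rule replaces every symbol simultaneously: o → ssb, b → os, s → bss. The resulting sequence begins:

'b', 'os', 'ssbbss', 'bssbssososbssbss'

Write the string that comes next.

osbssbssosbssbssssbbssssbbssosbssbssosbssbss

Replace each of the 16 characters of bssbssososbssbss in place — os bss bss os bss bss ssb bss ssb bss os bss bss os bss bss — and concatenate.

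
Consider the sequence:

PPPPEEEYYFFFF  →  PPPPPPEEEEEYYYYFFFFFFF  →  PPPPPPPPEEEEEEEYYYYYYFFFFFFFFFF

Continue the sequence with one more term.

PPPPPPPPPPEEEEEEEEEYYYYYYYYFFFFFFFFFFFFF

The n-th term is 2n+2 P's then 2n+1 E's then 2n Y's then 3n+1 F's (n = 1, 2, …).
At n = 4 the blocks have lengths 10, 9, 8, 13.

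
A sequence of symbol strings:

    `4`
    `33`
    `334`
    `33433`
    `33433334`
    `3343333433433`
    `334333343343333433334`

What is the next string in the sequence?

Each term (from the third on) is the previous term followed by the one before it: term 3 = 33·4 = 334.
The next term joins 334333343343333433334 and 3343333433433.

3343333433433334333343343333433433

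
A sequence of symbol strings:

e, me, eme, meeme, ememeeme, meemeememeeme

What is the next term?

Each term (from the third on) is the two preceding terms concatenated in order: term 3 = e·me = eme.
So term 7 is ememeeme·meemeememeeme.

ememeememeemeememeeme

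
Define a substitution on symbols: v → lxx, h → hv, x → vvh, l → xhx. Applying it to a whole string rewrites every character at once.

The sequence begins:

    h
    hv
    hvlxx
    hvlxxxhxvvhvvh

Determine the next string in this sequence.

Rewriting the 14 symbols of hvlxxxhxvvhvvh one by one yields hv lxx xhx vvh vvh vvh hv vvh lxx lxx hv lxx lxx hv; concatenated:

hvlxxxhxvvhvvhvvhhvvvhlxxlxxhvlxxlxxhv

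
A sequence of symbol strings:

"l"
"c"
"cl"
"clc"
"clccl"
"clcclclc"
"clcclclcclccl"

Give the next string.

clcclclcclcclclcclclc

From term 3 onward, concatenate the last term with the second-to-last: c·l = cl, cl·c = clc, …
So term 8 is clcclclcclccl·clcclclc.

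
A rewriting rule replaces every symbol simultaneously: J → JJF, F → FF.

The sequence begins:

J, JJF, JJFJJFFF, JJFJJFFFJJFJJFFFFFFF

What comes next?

Replace each of the 20 characters of JJFJJFFFJJFJJFFFFFFF in place — JJF JJF FF JJF JJF FF FF FF JJF JJF FF JJF JJF FF FF FF FF FF FF FF — and concatenate.

JJFJJFFFJJFJJFFFFFFFJJFJJFFFJJFJJFFFFFFFFFFFFFFF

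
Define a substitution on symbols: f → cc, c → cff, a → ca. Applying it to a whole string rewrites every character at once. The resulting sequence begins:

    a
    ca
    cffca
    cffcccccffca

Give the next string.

Rewriting each symbol of cffcccccffca: c→cff, f→cc, f→cc, c→cff, c→cff, c→cff, c→cff, c→cff, f→cc, f→cc, c→cff, a→ca, which concatenates to cff cc cc cff cff cff cff cff cc cc cff ca.

cffcccccffcffcffcffcffcccccffca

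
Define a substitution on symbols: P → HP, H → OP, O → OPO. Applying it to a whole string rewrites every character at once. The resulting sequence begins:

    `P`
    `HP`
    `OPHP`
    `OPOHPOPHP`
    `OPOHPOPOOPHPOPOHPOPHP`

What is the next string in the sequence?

Applying the rule to each of the 21 symbols of OPOHPOPOOPHPOPOHPOPHP gives the pieces OPO HP OPO OP HP OPO HP OPO OPO HP OP HP OPO HP OPO OP HP OPO HP OP HP, which concatenate to the answer.

OPOHPOPOOPHPOPOHPOPOOPOHPOPHPOPOHPOPOOPHPOPOHPOPHP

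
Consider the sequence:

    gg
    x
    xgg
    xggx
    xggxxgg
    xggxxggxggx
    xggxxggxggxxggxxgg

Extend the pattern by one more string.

xggxxggxggxxggxxggxggxxggxggx

This is a Fibonacci-style word recurrence s(k) = s(k−1)·s(k−2): e.g. x·gg = xgg.
So term 8 is xggxxggxggxxggxxgg·xggxxggxggx.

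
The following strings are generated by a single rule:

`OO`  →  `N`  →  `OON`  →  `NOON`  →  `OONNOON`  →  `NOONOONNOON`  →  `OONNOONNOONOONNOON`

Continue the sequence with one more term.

Each term (from the third on) is the two preceding terms concatenated in order: term 3 = OO·N = OON.
The next term joins NOONOONNOON and OONNOONNOONOONNOON.

NOONOONNOONOONNOONNOONOONNOON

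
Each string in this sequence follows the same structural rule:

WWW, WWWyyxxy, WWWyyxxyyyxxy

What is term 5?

WWWyyxxyyyxxyyyxxyyyxxy

Every step adds yyxxy to the end: s(k+1) = s(k)·yyxxy.
From WWWyyxxyyyxxy, 2 further steps: WWWyyxxyyyxxy → WWWyyxxyyyxxyyyxxy → (answer).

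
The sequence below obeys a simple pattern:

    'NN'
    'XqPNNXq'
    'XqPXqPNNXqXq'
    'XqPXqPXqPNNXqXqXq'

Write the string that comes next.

XqPXqPXqPXqPNNXqXqXqXq

s(k+1) = XqP·s(k)·Xq, so each term gains XqP as a prefix and Xq as a suffix.
So the next term is XqP·XqPXqPXqPNNXqXqXq·Xq.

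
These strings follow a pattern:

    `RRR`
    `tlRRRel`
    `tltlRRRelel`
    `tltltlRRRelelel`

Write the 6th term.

s(k+1) = tl·s(k)·el, so each term gains tl as a prefix and el as a suffix.
From tltltlRRRelelel, 2 further steps: tltltlRRRelelel → tltltltlRRRelelelel → (answer).

tltltltltlRRRelelelelel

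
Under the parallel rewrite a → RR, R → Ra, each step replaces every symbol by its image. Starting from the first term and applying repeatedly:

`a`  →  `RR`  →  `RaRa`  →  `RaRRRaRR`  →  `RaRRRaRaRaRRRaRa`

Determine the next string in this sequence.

RaRRRaRaRaRRRaRRRaRRRaRaRaRRRaRR

Replace each of the 16 characters of RaRRRaRaRaRRRaRa in place — Ra RR Ra Ra Ra RR Ra RR Ra RR Ra Ra Ra RR Ra RR — and concatenate.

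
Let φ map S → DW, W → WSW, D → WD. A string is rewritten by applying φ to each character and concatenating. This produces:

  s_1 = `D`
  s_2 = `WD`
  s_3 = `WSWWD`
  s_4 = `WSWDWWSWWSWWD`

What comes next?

WSWDWWSWWDWSWWSWDWWSWWSWDWWSWWSWWD

Applying the rule to each of the 13 symbols of WSWDWWSWWSWWD gives the pieces WSW DW WSW WD WSW WSW DW WSW WSW DW WSW WSW WD, which concatenate to the answer.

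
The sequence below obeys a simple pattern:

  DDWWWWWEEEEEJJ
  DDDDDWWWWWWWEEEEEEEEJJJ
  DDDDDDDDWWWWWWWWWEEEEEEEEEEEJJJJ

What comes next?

Each string has the form D^{3n-1} W^{2n+3} E^{3n+2} J^{n+1} (n = 1, 2, …).
For the next term, n = 4, so the run lengths are 11, 11, 14, 5.

DDDDDDDDDDDWWWWWWWWWWWEEEEEEEEEEEEEEJJJJJ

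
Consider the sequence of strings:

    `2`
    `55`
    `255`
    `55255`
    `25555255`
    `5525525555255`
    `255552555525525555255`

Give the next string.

Each term (from the third on) is the two preceding terms concatenated in order: term 3 = 2·55 = 255.
The next term joins 5525525555255 and 255552555525525555255.

5525525555255255552555525525555255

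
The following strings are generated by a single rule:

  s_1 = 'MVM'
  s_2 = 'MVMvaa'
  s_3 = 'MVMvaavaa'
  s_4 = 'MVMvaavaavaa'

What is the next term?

MVMvaavaavaavaa

Every step adds vaa to the end: s(k+1) = s(k)·vaa.
So the next term is MVMvaavaavaa·vaa.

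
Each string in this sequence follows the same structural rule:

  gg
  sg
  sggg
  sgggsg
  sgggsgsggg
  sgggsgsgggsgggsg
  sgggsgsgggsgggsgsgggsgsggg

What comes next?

Each term (from the third on) is the previous term followed by the one before it: term 3 = sg·gg = sggg.
So term 8 is sgggsgsgggsgggsgsgggsgsggg·sgggsgsgggsgggsg.

sgggsgsgggsgggsgsgggsgsgggsgggsgsgggsgggsg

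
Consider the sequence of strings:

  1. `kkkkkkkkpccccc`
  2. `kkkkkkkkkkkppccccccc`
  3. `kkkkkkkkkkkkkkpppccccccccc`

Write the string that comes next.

kkkkkkkkkkkkkkkkkppppccccccccccc

The n-th term is 3n+2 k's then n-1 p's then 2n+1 c's, where the shown terms are n = 2, 3, 4.
At n = 5 the blocks have lengths 17, 4, 11.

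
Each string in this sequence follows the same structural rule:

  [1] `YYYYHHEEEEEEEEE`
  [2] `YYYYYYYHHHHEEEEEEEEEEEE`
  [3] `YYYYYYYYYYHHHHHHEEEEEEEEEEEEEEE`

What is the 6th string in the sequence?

Term n consists of 3n-2 Y's, followed by 2n-2 H's, followed by 3n+3 E's, where the shown terms are n = 2, 3, 4.
Setting n = 7 gives 19, 12, 24 characters in each block.

YYYYYYYYYYYYYYYYYYYHHHHHHHHHHHHEEEEEEEEEEEEEEEEEEEEEEEE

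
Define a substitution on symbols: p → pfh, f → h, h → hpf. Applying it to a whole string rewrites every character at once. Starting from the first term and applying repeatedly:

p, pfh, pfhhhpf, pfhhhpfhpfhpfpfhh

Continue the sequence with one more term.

pfhhhpfhpfhpfpfhhhpfpfhhhpfpfhhpfhhhpfhpf

φ(pfhhhpfhpfhpfpfhh) expands symbol-by-symbol to pfh h hpf hpf hpf pfh h hpf pfh h hpf pfh h pfh h hpf hpf; joining the 17 pieces gives the next term.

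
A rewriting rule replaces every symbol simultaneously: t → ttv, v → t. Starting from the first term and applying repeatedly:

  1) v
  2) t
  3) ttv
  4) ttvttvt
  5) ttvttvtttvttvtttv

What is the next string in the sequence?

φ(ttvttvtttvttvtttv) expands symbol-by-symbol to ttv ttv t ttv ttv t ttv ttv ttv t ttv ttv t ttv ttv ttv t; joining the 17 pieces gives the next term.

ttvttvtttvttvtttvttvttvtttvttvtttvttvttvt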